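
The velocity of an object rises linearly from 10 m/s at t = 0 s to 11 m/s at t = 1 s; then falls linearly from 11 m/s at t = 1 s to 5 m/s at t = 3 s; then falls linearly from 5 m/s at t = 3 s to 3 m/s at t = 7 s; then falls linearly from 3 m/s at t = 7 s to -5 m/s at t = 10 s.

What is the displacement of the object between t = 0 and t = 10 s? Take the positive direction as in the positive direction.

Net displacement equals the area under the velocity-time graph (areas below the axis count negative).
0–1 s: ½(10 + 11)(1) = 10.5 m
1–3 s: ½(11 + 5)(2) = 16 m
3–7 s: ½(5 + 3)(4) = 16 m
7–10 s: ½(3 + -5)(3) = -3 m
Net displacement = 39.5 m

39.5 m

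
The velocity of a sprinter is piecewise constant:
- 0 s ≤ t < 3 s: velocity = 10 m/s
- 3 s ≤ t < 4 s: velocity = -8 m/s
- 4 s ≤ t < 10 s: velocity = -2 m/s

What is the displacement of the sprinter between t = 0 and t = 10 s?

10 m

Net displacement equals the area under the velocity-time graph (areas below the axis count negative).
0–3 s: 10 × 3 = 30 m
3–4 s: -8 × 1 = -8 m
4–10 s: -2 × 6 = -12 m
Net displacement = 10 m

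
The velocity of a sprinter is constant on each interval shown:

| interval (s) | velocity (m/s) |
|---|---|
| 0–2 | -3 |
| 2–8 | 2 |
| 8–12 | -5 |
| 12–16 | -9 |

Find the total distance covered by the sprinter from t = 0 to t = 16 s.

Total distance travelled is ∫|v| dt — sum the magnitudes of each area piece.
0–2 s: |-3| × 2 = 6 m
2–8 s: |2| × 6 = 12 m
8–12 s: |-5| × 4 = 20 m
12–16 s: |-9| × 4 = 36 m
Total distance = 74 m

74 m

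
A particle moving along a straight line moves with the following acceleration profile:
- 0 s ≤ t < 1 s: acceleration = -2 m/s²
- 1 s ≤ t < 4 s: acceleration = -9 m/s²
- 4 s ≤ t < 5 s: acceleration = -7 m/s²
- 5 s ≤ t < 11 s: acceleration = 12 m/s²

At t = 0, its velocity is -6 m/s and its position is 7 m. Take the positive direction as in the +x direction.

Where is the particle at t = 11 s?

-139 m

On each constant-a segment, Δv = aΔt and Δx = v₀Δt + ½aΔt²; chain segment to segment.
0–1 s: v starts -6 m/s; Δx = -6·1 + ½·-2·1² = -7 m; v ends -8 m/s.
1–4 s: v starts -8 m/s; Δx = -8·3 + ½·-9·3² = -64.5 m; v ends -35 m/s.
4–5 s: v starts -35 m/s; Δx = -35·1 + ½·-7·1² = -38.5 m; v ends -42 m/s.
5–11 s: v starts -42 m/s; Δx = -42·6 + ½·12·6² = -36 m; v ends 30 m/s.
x(11) = 7 + Σ Δx = -139 m.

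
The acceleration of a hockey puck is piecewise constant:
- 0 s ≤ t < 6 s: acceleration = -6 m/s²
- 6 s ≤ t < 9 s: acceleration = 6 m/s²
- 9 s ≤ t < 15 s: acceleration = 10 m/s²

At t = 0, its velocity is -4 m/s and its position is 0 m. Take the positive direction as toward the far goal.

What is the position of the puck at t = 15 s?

On each constant-a segment, Δv = aΔt and Δx = v₀Δt + ½aΔt²; chain segment to segment.
0–6 s: v starts -4 m/s; Δx = -4·6 + ½·-6·6² = -132 m; v ends -40 m/s.
6–9 s: v starts -40 m/s; Δx = -40·3 + ½·6·3² = -93 m; v ends -22 m/s.
9–15 s: v starts -22 m/s; Δx = -22·6 + ½·10·6² = 48 m; v ends 38 m/s.
x(15) = 0 + Σ Δx = -177 m.

-177 m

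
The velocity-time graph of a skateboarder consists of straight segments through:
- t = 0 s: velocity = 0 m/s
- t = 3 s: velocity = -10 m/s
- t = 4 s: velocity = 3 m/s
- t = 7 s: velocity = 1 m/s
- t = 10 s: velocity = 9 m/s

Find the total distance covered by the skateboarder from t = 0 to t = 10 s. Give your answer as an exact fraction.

Total distance travelled is ∫|v| dt — sum the magnitudes of each area piece.
0–3 s: |½(0 + -10)(3)| = 15 m
3–4 s: v = 0 at t = 49/13 s; triangle areas 50/13 + 9/26 = 109/26 m
4–7 s: |½(3 + 1)(3)| = 6 m
7–10 s: |½(1 + 9)(3)| = 15 m
Total distance = 1045/26 m

1045/26 m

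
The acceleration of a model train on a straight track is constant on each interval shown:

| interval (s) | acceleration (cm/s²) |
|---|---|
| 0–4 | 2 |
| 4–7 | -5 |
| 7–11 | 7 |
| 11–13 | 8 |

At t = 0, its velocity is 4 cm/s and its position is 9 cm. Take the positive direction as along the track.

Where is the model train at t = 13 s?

164.5 cm

On each constant-a segment, Δv = aΔt and Δx = v₀Δt + ½aΔt²; chain segment to segment.
0–4 s: v starts 4 cm/s; Δx = 4·4 + ½·2·4² = 32 cm; v ends 12 cm/s.
4–7 s: v starts 12 cm/s; Δx = 12·3 + ½·-5·3² = 13.5 cm; v ends -3 cm/s.
7–11 s: v starts -3 cm/s; Δx = -3·4 + ½·7·4² = 44 cm; v ends 25 cm/s.
11–13 s: v starts 25 cm/s; Δx = 25·2 + ½·8·2² = 66 cm; v ends 41 cm/s.
x(13) = 9 + Σ Δx = 164.5 cm.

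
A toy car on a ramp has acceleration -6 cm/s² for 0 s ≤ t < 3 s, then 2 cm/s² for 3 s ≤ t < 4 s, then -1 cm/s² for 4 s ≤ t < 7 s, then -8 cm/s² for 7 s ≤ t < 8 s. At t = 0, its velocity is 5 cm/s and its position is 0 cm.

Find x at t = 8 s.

-79.5 cm

On each constant-a segment, Δv = aΔt and Δx = v₀Δt + ½aΔt²; chain segment to segment.
0–3 s: v starts 5 cm/s; Δx = 5·3 + ½·-6·3² = -12 cm; v ends -13 cm/s.
3–4 s: v starts -13 cm/s; Δx = -13·1 + ½·2·1² = -12 cm; v ends -11 cm/s.
4–7 s: v starts -11 cm/s; Δx = -11·3 + ½·-1·3² = -37.5 cm; v ends -14 cm/s.
7–8 s: v starts -14 cm/s; Δx = -14·1 + ½·-8·1² = -18 cm; v ends -22 cm/s.
x(8) = 0 + Σ Δx = -79.5 cm.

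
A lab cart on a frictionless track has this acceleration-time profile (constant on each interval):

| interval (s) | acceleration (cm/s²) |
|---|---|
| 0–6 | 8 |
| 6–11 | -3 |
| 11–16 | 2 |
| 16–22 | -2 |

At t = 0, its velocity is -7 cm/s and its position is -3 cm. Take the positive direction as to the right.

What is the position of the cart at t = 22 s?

On each constant-a segment, Δv = aΔt and Δx = v₀Δt + ½aΔt²; chain segment to segment.
0–6 s: v starts -7 cm/s; Δx = -7·6 + ½·8·6² = 102 cm; v ends 41 cm/s.
6–11 s: v starts 41 cm/s; Δx = 41·5 + ½·-3·5² = 167.5 cm; v ends 26 cm/s.
11–16 s: v starts 26 cm/s; Δx = 26·5 + ½·2·5² = 155 cm; v ends 36 cm/s.
16–22 s: v starts 36 cm/s; Δx = 36·6 + ½·-2·6² = 180 cm; v ends 24 cm/s.
x(22) = -3 + Σ Δx = 601.5 cm.

601.5 cm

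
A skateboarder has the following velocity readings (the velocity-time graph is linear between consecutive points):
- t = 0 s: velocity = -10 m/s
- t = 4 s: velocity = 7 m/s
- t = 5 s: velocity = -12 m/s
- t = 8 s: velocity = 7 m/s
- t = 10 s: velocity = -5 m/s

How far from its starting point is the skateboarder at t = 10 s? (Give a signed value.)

Net displacement equals the area under the velocity-time graph (areas below the axis count negative).
0–4 s: ½(-10 + 7)(4) = -6 m
4–5 s: ½(7 + -12)(1) = -2.5 m
5–8 s: ½(-12 + 7)(3) = -7.5 m
8–10 s: ½(7 + -5)(2) = 2 m
Net displacement = -14 m

-14 m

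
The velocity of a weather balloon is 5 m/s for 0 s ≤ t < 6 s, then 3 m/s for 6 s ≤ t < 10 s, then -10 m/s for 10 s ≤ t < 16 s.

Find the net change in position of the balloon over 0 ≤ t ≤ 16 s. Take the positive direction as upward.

Net displacement equals the area under the velocity-time graph (areas below the axis count negative).
0–6 s: 5 × 6 = 30 m
6–10 s: 3 × 4 = 12 m
10–16 s: -10 × 6 = -60 m
Net displacement = -18 m

-18 m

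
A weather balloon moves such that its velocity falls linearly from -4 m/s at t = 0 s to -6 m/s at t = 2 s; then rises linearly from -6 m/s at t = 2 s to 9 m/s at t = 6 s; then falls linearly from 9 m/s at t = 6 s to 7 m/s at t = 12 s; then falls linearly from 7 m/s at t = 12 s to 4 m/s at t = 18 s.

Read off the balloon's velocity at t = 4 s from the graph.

On 2–6 s the graph is linear from -6 to 9 m/s: v(4) = -6 + (9 − -6)·(4 − 2)/(6 − 2) = 1.5 m/s.

1.5 m/s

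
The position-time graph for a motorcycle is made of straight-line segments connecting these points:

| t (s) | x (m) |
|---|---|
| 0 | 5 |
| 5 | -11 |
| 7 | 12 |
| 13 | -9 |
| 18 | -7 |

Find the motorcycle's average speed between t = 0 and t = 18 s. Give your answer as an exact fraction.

31/9 m/s

Average speed = (total path length)/(elapsed time); on a piecewise-linear x-t graph the path length is Σ|Δx|.
0–5 s: |Δx| = |-11 − 5| = 16 m
5–7 s: |Δx| = |12 − -11| = 23 m
7–13 s: |Δx| = |-9 − 12| = 21 m
13–18 s: |Δx| = |-7 − -9| = 2 m
Total path = 62 m; average speed = 62/18 = 31/9 m/s.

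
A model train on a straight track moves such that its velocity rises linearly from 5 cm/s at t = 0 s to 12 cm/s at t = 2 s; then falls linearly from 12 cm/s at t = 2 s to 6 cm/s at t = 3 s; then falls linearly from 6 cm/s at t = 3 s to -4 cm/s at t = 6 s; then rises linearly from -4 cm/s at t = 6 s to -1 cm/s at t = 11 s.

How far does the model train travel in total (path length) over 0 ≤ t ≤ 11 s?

46.3 cm

Distance (not displacement) is the total path length: add the absolute areas under v-t.
0–2 s: |½(5 + 12)(2)| = 17 cm
2–3 s: |½(12 + 6)(1)| = 9 cm
3–6 s: v = 0 at t = 4.8 s; triangle areas 5.4 + 2.4 = 7.8 cm
6–11 s: |½(-4 + -1)(5)| = 12.5 cm
Total distance = 46.3 cm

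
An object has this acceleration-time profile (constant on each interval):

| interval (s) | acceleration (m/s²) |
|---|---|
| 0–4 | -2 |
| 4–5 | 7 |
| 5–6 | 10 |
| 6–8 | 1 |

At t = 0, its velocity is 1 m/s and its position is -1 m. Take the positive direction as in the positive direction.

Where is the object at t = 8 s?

10.5 m

On each constant-a segment, Δv = aΔt and Δx = v₀Δt + ½aΔt²; chain segment to segment.
0–4 s: v starts 1 m/s; Δx = 1·4 + ½·-2·4² = -12 m; v ends -7 m/s.
4–5 s: v starts -7 m/s; Δx = -7·1 + ½·7·1² = -3.5 m; v ends 0 m/s.
5–6 s: v starts 0 m/s; Δx = 0·1 + ½·10·1² = 5 m; v ends 10 m/s.
6–8 s: v starts 10 m/s; Δx = 10·2 + ½·1·2² = 22 m; v ends 12 m/s.
x(8) = -1 + Σ Δx = 10.5 m.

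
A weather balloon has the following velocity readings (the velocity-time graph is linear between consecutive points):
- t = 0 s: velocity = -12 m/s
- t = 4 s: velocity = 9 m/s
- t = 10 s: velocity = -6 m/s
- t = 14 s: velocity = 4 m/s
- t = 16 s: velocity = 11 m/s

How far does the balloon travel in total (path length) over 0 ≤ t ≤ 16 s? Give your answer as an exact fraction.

2458/35 m

Total distance travelled is ∫|v| dt — sum the magnitudes of each area piece.
0–4 s: v = 0 at t = 16/7 s; triangle areas 96/7 + 54/7 = 150/7 m
4–10 s: v = 0 at t = 7.6 s; triangle areas 16.2 + 7.2 = 23.4 m
10–14 s: v = 0 at t = 12.4 s; triangle areas 7.2 + 3.2 = 10.4 m
14–16 s: |½(4 + 11)(2)| = 15 m
Total distance = 2458/35 m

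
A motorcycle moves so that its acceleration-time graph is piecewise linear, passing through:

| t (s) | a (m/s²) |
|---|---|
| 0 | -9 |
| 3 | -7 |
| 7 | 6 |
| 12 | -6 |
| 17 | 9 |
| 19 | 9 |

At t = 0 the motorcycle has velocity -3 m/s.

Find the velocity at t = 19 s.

-3.5 m/s

Δv equals the area under the a-t graph; then v = v₀ + Δv.
0–3 s: ½(-9 + -7)(3) = -24 m/s
3–7 s: ½(-7 + 6)(4) = -2 m/s
7–12 s: ½(6 + -6)(5) = 0 m/s
12–17 s: ½(-6 + 9)(5) = 7.5 m/s
17–19 s: 9 × 2 = 18 m/s
Δv = -0.5 m/s, so v(19) = -3 + (-0.5) = -3.5 m/s.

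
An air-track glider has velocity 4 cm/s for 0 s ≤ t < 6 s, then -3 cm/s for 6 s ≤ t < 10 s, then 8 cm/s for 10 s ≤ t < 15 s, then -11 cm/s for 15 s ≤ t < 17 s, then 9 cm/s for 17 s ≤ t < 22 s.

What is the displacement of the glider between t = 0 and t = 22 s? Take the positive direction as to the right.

Displacement is the signed area under the v-t curve.
0–6 s: 4 × 6 = 24 cm
6–10 s: -3 × 4 = -12 cm
10–15 s: 8 × 5 = 40 cm
15–17 s: -11 × 2 = -22 cm
17–22 s: 9 × 5 = 45 cm
Net displacement = 75 cm

75 cm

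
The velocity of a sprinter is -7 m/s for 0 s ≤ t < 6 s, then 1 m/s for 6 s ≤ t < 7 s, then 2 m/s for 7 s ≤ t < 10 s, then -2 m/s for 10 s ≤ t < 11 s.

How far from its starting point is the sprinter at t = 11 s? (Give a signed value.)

-37 m

Net displacement equals the area under the velocity-time graph (areas below the axis count negative).
0–6 s: -7 × 6 = -42 m
6–7 s: 1 × 1 = 1 m
7–10 s: 2 × 3 = 6 m
10–11 s: -2 × 1 = -2 m
Net displacement = -37 m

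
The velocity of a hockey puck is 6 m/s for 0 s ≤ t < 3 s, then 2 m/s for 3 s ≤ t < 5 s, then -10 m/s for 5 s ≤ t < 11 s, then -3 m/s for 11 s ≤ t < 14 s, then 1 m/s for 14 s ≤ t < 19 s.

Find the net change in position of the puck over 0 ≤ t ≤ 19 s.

Net displacement equals the area under the velocity-time graph (areas below the axis count negative).
0–3 s: 6 × 3 = 18 m
3–5 s: 2 × 2 = 4 m
5–11 s: -10 × 6 = -60 m
11–14 s: -3 × 3 = -9 m
14–19 s: 1 × 5 = 5 m
Net displacement = -42 m

-42 m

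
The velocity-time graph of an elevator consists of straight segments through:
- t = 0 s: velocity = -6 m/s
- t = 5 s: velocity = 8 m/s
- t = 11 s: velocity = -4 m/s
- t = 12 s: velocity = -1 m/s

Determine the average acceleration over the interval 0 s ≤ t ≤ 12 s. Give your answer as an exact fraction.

5/12 m/s²

Average acceleration = Δv/Δt = (-1 − -6)/(12 − 0) = 5/12 m/s².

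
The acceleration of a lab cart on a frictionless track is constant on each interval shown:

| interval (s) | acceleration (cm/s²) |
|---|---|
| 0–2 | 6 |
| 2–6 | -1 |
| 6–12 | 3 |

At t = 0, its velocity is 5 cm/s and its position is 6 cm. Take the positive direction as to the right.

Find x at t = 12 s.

On each constant-a segment, Δv = aΔt and Δx = v₀Δt + ½aΔt²; chain segment to segment.
0–2 s: v starts 5 cm/s; Δx = 5·2 + ½·6·2² = 22 cm; v ends 17 cm/s.
2–6 s: v starts 17 cm/s; Δx = 17·4 + ½·-1·4² = 60 cm; v ends 13 cm/s.
6–12 s: v starts 13 cm/s; Δx = 13·6 + ½·3·6² = 132 cm; v ends 31 cm/s.
x(12) = 6 + Σ Δx = 220 cm.

220 cm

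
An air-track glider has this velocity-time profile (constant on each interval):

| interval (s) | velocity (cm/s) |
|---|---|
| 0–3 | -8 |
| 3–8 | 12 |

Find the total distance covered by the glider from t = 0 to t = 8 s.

84 cm

Distance (not displacement) is the total path length: add the absolute areas under v-t.
0–3 s: |-8| × 3 = 24 cm
3–8 s: |12| × 5 = 60 cm
Total distance = 84 cm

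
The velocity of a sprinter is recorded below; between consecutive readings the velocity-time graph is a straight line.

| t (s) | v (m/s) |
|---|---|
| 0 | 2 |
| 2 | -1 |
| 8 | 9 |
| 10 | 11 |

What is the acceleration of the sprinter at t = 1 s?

-1.5 m/s²

Acceleration is the slope of the v-t graph on 0–2 s: (-1 − 2)/(2 − 0) = -1.5 m/s².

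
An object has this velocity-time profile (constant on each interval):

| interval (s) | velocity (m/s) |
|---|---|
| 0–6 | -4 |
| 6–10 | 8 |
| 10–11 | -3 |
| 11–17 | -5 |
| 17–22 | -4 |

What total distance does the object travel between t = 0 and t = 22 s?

109 m

Distance (not displacement) is the total path length: add the absolute areas under v-t.
0–6 s: |-4| × 6 = 24 m
6–10 s: |8| × 4 = 32 m
10–11 s: |-3| × 1 = 3 m
11–17 s: |-5| × 6 = 30 m
17–22 s: |-4| × 5 = 20 m
Total distance = 109 m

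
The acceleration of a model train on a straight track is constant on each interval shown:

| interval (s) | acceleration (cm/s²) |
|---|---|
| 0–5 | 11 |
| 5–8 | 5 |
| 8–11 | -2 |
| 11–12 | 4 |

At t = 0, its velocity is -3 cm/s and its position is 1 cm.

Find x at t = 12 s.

On each constant-a segment, Δv = aΔt and Δx = v₀Δt + ½aΔt²; chain segment to segment.
0–5 s: v starts -3 cm/s; Δx = -3·5 + ½·11·5² = 122.5 cm; v ends 52 cm/s.
5–8 s: v starts 52 cm/s; Δx = 52·3 + ½·5·3² = 178.5 cm; v ends 67 cm/s.
8–11 s: v starts 67 cm/s; Δx = 67·3 + ½·-2·3² = 192 cm; v ends 61 cm/s.
11–12 s: v starts 61 cm/s; Δx = 61·1 + ½·4·1² = 63 cm; v ends 65 cm/s.
x(12) = 1 + Σ Δx = 557 cm.

557 cm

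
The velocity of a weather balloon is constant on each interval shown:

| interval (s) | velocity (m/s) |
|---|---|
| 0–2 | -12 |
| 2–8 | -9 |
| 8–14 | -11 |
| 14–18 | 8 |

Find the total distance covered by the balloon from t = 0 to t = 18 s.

176 m

Total distance travelled is ∫|v| dt — sum the magnitudes of each area piece.
0–2 s: |-12| × 2 = 24 m
2–8 s: |-9| × 6 = 54 m
8–14 s: |-11| × 6 = 66 m
14–18 s: |8| × 4 = 32 m
Total distance = 176 m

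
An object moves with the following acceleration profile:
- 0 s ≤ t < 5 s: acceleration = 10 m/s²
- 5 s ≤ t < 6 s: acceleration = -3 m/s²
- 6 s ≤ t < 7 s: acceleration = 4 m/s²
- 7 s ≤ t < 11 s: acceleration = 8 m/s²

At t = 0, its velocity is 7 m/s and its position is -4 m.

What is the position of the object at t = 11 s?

On each constant-a segment, Δv = aΔt and Δx = v₀Δt + ½aΔt²; chain segment to segment.
0–5 s: v starts 7 m/s; Δx = 7·5 + ½·10·5² = 160 m; v ends 57 m/s.
5–6 s: v starts 57 m/s; Δx = 57·1 + ½·-3·1² = 55.5 m; v ends 54 m/s.
6–7 s: v starts 54 m/s; Δx = 54·1 + ½·4·1² = 56 m; v ends 58 m/s.
7–11 s: v starts 58 m/s; Δx = 58·4 + ½·8·4² = 296 m; v ends 90 m/s.
x(11) = -4 + Σ Δx = 563.5 m.

563.5 m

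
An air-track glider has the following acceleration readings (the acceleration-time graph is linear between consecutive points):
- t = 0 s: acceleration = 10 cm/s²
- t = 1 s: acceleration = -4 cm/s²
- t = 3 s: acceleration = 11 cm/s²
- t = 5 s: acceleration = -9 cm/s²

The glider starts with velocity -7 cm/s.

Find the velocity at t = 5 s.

5 cm/s

Δv equals the area under the a-t graph; then v = v₀ + Δv.
0–1 s: ½(10 + -4)(1) = 3 cm/s
1–3 s: ½(-4 + 11)(2) = 7 cm/s
3–5 s: ½(11 + -9)(2) = 2 cm/s
Δv = 12 cm/s, so v(5) = -7 + (12) = 5 cm/s.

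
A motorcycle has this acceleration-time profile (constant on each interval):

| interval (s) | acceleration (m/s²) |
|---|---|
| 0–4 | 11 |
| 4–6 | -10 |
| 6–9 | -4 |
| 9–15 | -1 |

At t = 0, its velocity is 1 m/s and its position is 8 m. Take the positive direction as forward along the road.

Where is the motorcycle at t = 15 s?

287 m

On each constant-a segment, Δv = aΔt and Δx = v₀Δt + ½aΔt²; chain segment to segment.
0–4 s: v starts 1 m/s; Δx = 1·4 + ½·11·4² = 92 m; v ends 45 m/s.
4–6 s: v starts 45 m/s; Δx = 45·2 + ½·-10·2² = 70 m; v ends 25 m/s.
6–9 s: v starts 25 m/s; Δx = 25·3 + ½·-4·3² = 57 m; v ends 13 m/s.
9–15 s: v starts 13 m/s; Δx = 13·6 + ½·-1·6² = 60 m; v ends 7 m/s.
x(15) = 8 + Σ Δx = 287 m.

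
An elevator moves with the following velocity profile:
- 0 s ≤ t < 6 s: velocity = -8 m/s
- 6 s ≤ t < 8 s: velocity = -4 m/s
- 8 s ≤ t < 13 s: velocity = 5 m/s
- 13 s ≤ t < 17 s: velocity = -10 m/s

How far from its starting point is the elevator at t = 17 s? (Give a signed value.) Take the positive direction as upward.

-71 m

Net displacement equals the area under the velocity-time graph (areas below the axis count negative).
0–6 s: -8 × 6 = -48 m
6–8 s: -4 × 2 = -8 m
8–13 s: 5 × 5 = 25 m
13–17 s: -10 × 4 = -40 m
Net displacement = -71 m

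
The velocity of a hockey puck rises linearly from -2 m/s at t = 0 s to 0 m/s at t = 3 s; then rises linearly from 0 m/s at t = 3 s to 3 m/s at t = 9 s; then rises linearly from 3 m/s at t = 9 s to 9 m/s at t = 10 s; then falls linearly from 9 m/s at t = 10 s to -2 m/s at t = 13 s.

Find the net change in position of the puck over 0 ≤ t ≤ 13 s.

22.5 m

Net displacement equals the area under the velocity-time graph (areas below the axis count negative).
0–3 s: ½(-2 + 0)(3) = -3 m
3–9 s: ½(0 + 3)(6) = 9 m
9–10 s: ½(3 + 9)(1) = 6 m
10–13 s: ½(9 + -2)(3) = 10.5 m
Net displacement = 22.5 m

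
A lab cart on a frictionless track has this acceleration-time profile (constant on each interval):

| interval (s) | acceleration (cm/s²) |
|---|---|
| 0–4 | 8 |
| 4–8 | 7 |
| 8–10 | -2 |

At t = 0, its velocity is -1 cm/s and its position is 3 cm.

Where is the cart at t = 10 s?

On each constant-a segment, Δv = aΔt and Δx = v₀Δt + ½aΔt²; chain segment to segment.
0–4 s: v starts -1 cm/s; Δx = -1·4 + ½·8·4² = 60 cm; v ends 31 cm/s.
4–8 s: v starts 31 cm/s; Δx = 31·4 + ½·7·4² = 180 cm; v ends 59 cm/s.
8–10 s: v starts 59 cm/s; Δx = 59·2 + ½·-2·2² = 114 cm; v ends 55 cm/s.
x(10) = 3 + Σ Δx = 357 cm.

357 cm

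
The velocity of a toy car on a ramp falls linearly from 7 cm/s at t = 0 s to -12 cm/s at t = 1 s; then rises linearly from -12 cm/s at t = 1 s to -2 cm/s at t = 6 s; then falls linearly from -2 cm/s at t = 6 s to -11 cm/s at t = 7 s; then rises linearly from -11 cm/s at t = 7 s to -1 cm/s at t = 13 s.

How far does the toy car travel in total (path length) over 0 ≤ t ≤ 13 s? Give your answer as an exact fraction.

Distance (not displacement) is the total path length: add the absolute areas under v-t.
0–1 s: v = 0 at t = 7/19 s; triangle areas 49/38 + 72/19 = 193/38 cm
1–6 s: |½(-12 + -2)(5)| = 35 cm
6–7 s: |½(-2 + -11)(1)| = 6.5 cm
7–13 s: |½(-11 + -1)(6)| = 36 cm
Total distance = 1569/19 cm

1569/19 cm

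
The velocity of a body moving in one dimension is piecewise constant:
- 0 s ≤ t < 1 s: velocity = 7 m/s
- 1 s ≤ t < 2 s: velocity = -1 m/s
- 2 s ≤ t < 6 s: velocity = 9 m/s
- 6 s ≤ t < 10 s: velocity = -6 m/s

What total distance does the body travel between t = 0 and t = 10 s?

Total distance travelled is ∫|v| dt — sum the magnitudes of each area piece.
0–1 s: |7| × 1 = 7 m
1–2 s: |-1| × 1 = 1 m
2–6 s: |9| × 4 = 36 m
6–10 s: |-6| × 4 = 24 m
Total distance = 68 m

68 m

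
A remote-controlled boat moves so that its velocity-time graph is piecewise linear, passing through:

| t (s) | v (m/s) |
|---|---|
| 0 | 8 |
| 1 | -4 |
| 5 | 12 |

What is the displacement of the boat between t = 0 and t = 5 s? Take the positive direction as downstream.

Displacement is the signed area under the v-t curve.
0–1 s: ½(8 + -4)(1) = 2 m
1–5 s: ½(-4 + 12)(4) = 16 m
Net displacement = 18 m

18 m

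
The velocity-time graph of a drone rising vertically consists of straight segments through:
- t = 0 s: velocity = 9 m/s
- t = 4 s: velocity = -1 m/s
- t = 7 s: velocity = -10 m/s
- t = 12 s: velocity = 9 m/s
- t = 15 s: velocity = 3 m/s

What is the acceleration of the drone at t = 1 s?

Acceleration is the slope of the v-t graph on 0–4 s: (-1 − 9)/(4 − 0) = -2.5 m/s².

-2.5 m/s²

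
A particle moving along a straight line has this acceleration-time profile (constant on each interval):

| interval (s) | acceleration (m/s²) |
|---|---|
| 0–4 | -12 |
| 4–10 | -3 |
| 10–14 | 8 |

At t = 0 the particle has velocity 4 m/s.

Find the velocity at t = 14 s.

-30 m/s

Δv equals the area under the a-t graph; then v = v₀ + Δv.
0–4 s: -12 × 4 = -48 m/s
4–10 s: -3 × 6 = -18 m/s
10–14 s: 8 × 4 = 32 m/s
Δv = -34 m/s, so v(14) = 4 + (-34) = -30 m/s.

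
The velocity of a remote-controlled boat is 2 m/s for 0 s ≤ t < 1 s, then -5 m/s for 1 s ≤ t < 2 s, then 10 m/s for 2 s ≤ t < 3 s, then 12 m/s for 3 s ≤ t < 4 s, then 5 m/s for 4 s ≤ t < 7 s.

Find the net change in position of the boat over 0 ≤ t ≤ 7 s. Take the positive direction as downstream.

34 m

Net displacement equals the area under the velocity-time graph (areas below the axis count negative).
0–1 s: 2 × 1 = 2 m
1–2 s: -5 × 1 = -5 m
2–3 s: 10 × 1 = 10 m
3–4 s: 12 × 1 = 12 m
4–7 s: 5 × 3 = 15 m
Net displacement = 34 m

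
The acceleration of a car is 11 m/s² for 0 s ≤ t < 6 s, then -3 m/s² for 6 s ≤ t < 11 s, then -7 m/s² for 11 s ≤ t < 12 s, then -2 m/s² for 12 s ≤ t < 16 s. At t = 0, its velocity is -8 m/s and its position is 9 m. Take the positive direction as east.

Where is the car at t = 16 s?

579 m

On each constant-a segment, Δv = aΔt and Δx = v₀Δt + ½aΔt²; chain segment to segment.
0–6 s: v starts -8 m/s; Δx = -8·6 + ½·11·6² = 150 m; v ends 58 m/s.
6–11 s: v starts 58 m/s; Δx = 58·5 + ½·-3·5² = 252.5 m; v ends 43 m/s.
11–12 s: v starts 43 m/s; Δx = 43·1 + ½·-7·1² = 39.5 m; v ends 36 m/s.
12–16 s: v starts 36 m/s; Δx = 36·4 + ½·-2·4² = 128 m; v ends 28 m/s.
x(16) = 9 + Σ Δx = 579 m.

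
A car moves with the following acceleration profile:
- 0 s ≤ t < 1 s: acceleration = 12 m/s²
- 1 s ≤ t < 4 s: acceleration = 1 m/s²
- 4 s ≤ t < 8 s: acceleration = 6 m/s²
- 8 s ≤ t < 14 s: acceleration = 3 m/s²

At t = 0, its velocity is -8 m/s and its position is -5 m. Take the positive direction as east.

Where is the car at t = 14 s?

On each constant-a segment, Δv = aΔt and Δx = v₀Δt + ½aΔt²; chain segment to segment.
0–1 s: v starts -8 m/s; Δx = -8·1 + ½·12·1² = -2 m; v ends 4 m/s.
1–4 s: v starts 4 m/s; Δx = 4·3 + ½·1·3² = 16.5 m; v ends 7 m/s.
4–8 s: v starts 7 m/s; Δx = 7·4 + ½·6·4² = 76 m; v ends 31 m/s.
8–14 s: v starts 31 m/s; Δx = 31·6 + ½·3·6² = 240 m; v ends 49 m/s.
x(14) = -5 + Σ Δx = 325.5 m.

325.5 m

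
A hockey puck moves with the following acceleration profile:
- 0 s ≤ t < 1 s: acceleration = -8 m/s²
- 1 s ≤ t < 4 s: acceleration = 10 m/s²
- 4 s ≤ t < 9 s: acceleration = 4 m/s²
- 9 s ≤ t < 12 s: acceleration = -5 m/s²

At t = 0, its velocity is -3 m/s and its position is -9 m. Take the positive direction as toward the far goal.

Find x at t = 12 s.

235.5 m

On each constant-a segment, Δv = aΔt and Δx = v₀Δt + ½aΔt²; chain segment to segment.
0–1 s: v starts -3 m/s; Δx = -3·1 + ½·-8·1² = -7 m; v ends -11 m/s.
1–4 s: v starts -11 m/s; Δx = -11·3 + ½·10·3² = 12 m; v ends 19 m/s.
4–9 s: v starts 19 m/s; Δx = 19·5 + ½·4·5² = 145 m; v ends 39 m/s.
9–12 s: v starts 39 m/s; Δx = 39·3 + ½·-5·3² = 94.5 m; v ends 24 m/s.
x(12) = -9 + Σ Δx = 235.5 m.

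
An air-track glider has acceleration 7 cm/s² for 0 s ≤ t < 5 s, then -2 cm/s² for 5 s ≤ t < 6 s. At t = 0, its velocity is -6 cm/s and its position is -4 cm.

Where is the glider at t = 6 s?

81.5 cm

On each constant-a segment, Δv = aΔt and Δx = v₀Δt + ½aΔt²; chain segment to segment.
0–5 s: v starts -6 cm/s; Δx = -6·5 + ½·7·5² = 57.5 cm; v ends 29 cm/s.
5–6 s: v starts 29 cm/s; Δx = 29·1 + ½·-2·1² = 28 cm; v ends 27 cm/s.
x(6) = -4 + Σ Δx = 81.5 cm.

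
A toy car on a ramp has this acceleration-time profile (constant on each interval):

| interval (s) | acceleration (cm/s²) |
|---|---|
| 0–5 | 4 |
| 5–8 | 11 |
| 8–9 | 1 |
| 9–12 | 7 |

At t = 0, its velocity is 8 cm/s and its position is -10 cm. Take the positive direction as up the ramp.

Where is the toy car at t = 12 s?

On each constant-a segment, Δv = aΔt and Δx = v₀Δt + ½aΔt²; chain segment to segment.
0–5 s: v starts 8 cm/s; Δx = 8·5 + ½·4·5² = 90 cm; v ends 28 cm/s.
5–8 s: v starts 28 cm/s; Δx = 28·3 + ½·11·3² = 133.5 cm; v ends 61 cm/s.
8–9 s: v starts 61 cm/s; Δx = 61·1 + ½·1·1² = 61.5 cm; v ends 62 cm/s.
9–12 s: v starts 62 cm/s; Δx = 62·3 + ½·7·3² = 217.5 cm; v ends 83 cm/s.
x(12) = -10 + Σ Δx = 492.5 cm.

492.5 cm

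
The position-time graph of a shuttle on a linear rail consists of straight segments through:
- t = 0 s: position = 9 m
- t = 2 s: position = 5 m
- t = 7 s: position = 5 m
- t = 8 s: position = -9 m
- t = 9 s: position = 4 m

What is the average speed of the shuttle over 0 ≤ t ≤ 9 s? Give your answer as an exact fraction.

31/9 m/s

Average speed = (total path length)/(elapsed time); on a piecewise-linear x-t graph the path length is Σ|Δx|.
0–2 s: |Δx| = |5 − 9| = 4 m
2–7 s: |Δx| = |5 − 5| = 0 m
7–8 s: |Δx| = |-9 − 5| = 14 m
8–9 s: |Δx| = |4 − -9| = 13 m
Total path = 31 m; average speed = 31/9 = 31/9 m/s.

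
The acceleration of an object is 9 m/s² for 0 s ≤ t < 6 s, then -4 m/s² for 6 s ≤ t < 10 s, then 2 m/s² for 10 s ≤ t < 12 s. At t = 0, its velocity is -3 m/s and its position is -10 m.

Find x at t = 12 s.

On each constant-a segment, Δv = aΔt and Δx = v₀Δt + ½aΔt²; chain segment to segment.
0–6 s: v starts -3 m/s; Δx = -3·6 + ½·9·6² = 144 m; v ends 51 m/s.
6–10 s: v starts 51 m/s; Δx = 51·4 + ½·-4·4² = 172 m; v ends 35 m/s.
10–12 s: v starts 35 m/s; Δx = 35·2 + ½·2·2² = 74 m; v ends 39 m/s.
x(12) = -10 + Σ Δx = 380 m.

380 m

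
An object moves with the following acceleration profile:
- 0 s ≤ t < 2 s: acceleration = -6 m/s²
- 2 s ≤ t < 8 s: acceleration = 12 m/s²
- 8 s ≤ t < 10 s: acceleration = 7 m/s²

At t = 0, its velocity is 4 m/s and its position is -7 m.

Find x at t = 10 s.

299 m

On each constant-a segment, Δv = aΔt and Δx = v₀Δt + ½aΔt²; chain segment to segment.
0–2 s: v starts 4 m/s; Δx = 4·2 + ½·-6·2² = -4 m; v ends -8 m/s.
2–8 s: v starts -8 m/s; Δx = -8·6 + ½·12·6² = 168 m; v ends 64 m/s.
8–10 s: v starts 64 m/s; Δx = 64·2 + ½·7·2² = 142 m; v ends 78 m/s.
x(10) = -7 + Σ Δx = 299 m.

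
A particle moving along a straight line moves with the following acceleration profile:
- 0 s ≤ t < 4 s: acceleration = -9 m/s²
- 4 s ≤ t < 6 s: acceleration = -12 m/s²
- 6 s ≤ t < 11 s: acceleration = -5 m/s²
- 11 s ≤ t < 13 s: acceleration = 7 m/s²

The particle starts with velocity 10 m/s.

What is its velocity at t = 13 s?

Δv equals the area under the a-t graph; then v = v₀ + Δv.
0–4 s: -9 × 4 = -36 m/s
4–6 s: -12 × 2 = -24 m/s
6–11 s: -5 × 5 = -25 m/s
11–13 s: 7 × 2 = 14 m/s
Δv = -71 m/s, so v(13) = 10 + (-71) = -61 m/s.

-61 m/s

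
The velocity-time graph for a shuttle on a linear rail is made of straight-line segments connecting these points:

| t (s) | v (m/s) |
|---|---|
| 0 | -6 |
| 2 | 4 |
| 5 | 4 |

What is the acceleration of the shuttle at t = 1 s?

Acceleration is the slope of the v-t graph on 0–2 s: (4 − -6)/(2 − 0) = 5 m/s².

5 m/s²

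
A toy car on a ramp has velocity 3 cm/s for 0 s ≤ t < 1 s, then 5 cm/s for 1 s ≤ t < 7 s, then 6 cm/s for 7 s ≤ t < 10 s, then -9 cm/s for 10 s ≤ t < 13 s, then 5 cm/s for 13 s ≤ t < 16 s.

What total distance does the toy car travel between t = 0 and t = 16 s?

93 cm

Total distance travelled is ∫|v| dt — sum the magnitudes of each area piece.
0–1 s: |3| × 1 = 3 cm
1–7 s: |5| × 6 = 30 cm
7–10 s: |6| × 3 = 18 cm
10–13 s: |-9| × 3 = 27 cm
13–16 s: |5| × 3 = 15 cm
Total distance = 93 cm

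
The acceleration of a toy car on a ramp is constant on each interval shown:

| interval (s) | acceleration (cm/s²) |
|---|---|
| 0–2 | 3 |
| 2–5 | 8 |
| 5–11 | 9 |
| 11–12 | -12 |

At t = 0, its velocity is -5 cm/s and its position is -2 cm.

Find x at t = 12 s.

On each constant-a segment, Δv = aΔt and Δx = v₀Δt + ½aΔt²; chain segment to segment.
0–2 s: v starts -5 cm/s; Δx = -5·2 + ½·3·2² = -4 cm; v ends 1 cm/s.
2–5 s: v starts 1 cm/s; Δx = 1·3 + ½·8·3² = 39 cm; v ends 25 cm/s.
5–11 s: v starts 25 cm/s; Δx = 25·6 + ½·9·6² = 312 cm; v ends 79 cm/s.
11–12 s: v starts 79 cm/s; Δx = 79·1 + ½·-12·1² = 73 cm; v ends 67 cm/s.
x(12) = -2 + Σ Δx = 418 cm.

418 cm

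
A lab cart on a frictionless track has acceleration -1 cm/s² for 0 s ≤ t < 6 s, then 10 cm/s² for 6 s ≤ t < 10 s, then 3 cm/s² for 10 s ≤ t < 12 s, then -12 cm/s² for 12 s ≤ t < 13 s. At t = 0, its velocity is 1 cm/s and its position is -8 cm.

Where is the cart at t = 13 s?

151 cm

On each constant-a segment, Δv = aΔt and Δx = v₀Δt + ½aΔt²; chain segment to segment.
0–6 s: v starts 1 cm/s; Δx = 1·6 + ½·-1·6² = -12 cm; v ends -5 cm/s.
6–10 s: v starts -5 cm/s; Δx = -5·4 + ½·10·4² = 60 cm; v ends 35 cm/s.
10–12 s: v starts 35 cm/s; Δx = 35·2 + ½·3·2² = 76 cm; v ends 41 cm/s.
12–13 s: v starts 41 cm/s; Δx = 41·1 + ½·-12·1² = 35 cm; v ends 29 cm/s.
x(13) = -8 + Σ Δx = 151 cm.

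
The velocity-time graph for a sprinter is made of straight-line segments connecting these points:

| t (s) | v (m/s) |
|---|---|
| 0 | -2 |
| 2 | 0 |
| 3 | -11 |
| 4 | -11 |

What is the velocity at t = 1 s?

-1 m/s

On 0–2 s the graph is linear from -2 to 0 m/s: v(1) = -2 + (0 − -2)·(1 − 0)/(2 − 0) = -1 m/s.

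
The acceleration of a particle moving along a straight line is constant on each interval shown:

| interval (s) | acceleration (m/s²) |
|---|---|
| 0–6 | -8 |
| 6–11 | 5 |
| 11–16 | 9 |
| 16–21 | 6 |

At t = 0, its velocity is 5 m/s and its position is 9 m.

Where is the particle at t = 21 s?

On each constant-a segment, Δv = aΔt and Δx = v₀Δt + ½aΔt²; chain segment to segment.
0–6 s: v starts 5 m/s; Δx = 5·6 + ½·-8·6² = -114 m; v ends -43 m/s.
6–11 s: v starts -43 m/s; Δx = -43·5 + ½·5·5² = -152.5 m; v ends -18 m/s.
11–16 s: v starts -18 m/s; Δx = -18·5 + ½·9·5² = 22.5 m; v ends 27 m/s.
16–21 s: v starts 27 m/s; Δx = 27·5 + ½·6·5² = 210 m; v ends 57 m/s.
x(21) = 9 + Σ Δx = -25 m.

-25 m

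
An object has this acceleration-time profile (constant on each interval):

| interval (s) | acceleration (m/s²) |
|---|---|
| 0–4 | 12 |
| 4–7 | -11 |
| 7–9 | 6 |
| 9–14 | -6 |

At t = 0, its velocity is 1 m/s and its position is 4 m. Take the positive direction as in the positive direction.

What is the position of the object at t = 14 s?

310.5 m

On each constant-a segment, Δv = aΔt and Δx = v₀Δt + ½aΔt²; chain segment to segment.
0–4 s: v starts 1 m/s; Δx = 1·4 + ½·12·4² = 100 m; v ends 49 m/s.
4–7 s: v starts 49 m/s; Δx = 49·3 + ½·-11·3² = 97.5 m; v ends 16 m/s.
7–9 s: v starts 16 m/s; Δx = 16·2 + ½·6·2² = 44 m; v ends 28 m/s.
9–14 s: v starts 28 m/s; Δx = 28·5 + ½·-6·5² = 65 m; v ends -2 m/s.
x(14) = 4 + Σ Δx = 310.5 m.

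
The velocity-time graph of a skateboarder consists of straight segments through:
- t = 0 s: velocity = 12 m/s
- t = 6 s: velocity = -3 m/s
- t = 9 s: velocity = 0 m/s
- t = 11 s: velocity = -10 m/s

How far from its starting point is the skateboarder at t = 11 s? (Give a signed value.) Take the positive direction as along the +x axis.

12.5 m

Net displacement equals the area under the velocity-time graph (areas below the axis count negative).
0–6 s: ½(12 + -3)(6) = 27 m
6–9 s: ½(-3 + 0)(3) = -4.5 m
9–11 s: ½(0 + -10)(2) = -10 m
Net displacement = 12.5 m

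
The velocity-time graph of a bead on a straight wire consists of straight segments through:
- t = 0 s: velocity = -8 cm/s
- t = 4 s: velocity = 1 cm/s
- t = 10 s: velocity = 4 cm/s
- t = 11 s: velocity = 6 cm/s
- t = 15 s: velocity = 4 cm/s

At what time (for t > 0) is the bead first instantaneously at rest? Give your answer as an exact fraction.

v changes sign on 0–4 s (from -8 to 1); the graph is linear there, so v = 0 at t = 0 + (8)·(4 − 0)/(1 − -8) = 32/9 s.

t = 32/9 s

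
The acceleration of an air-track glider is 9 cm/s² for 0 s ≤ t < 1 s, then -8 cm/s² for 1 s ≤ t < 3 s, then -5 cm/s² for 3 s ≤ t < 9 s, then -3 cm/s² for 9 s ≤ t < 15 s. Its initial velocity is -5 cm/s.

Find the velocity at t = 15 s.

-60 cm/s

Δv equals the area under the a-t graph; then v = v₀ + Δv.
0–1 s: 9 × 1 = 9 cm/s
1–3 s: -8 × 2 = -16 cm/s
3–9 s: -5 × 6 = -30 cm/s
9–15 s: -3 × 6 = -18 cm/s
Δv = -55 cm/s, so v(15) = -5 + (-55) = -60 cm/s.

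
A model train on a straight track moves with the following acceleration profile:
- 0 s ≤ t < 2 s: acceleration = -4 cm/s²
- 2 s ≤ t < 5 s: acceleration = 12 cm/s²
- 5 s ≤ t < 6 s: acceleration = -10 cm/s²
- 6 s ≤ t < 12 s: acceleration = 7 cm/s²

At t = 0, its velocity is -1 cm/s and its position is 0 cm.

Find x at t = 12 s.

267 cm

On each constant-a segment, Δv = aΔt and Δx = v₀Δt + ½aΔt²; chain segment to segment.
0–2 s: v starts -1 cm/s; Δx = -1·2 + ½·-4·2² = -10 cm; v ends -9 cm/s.
2–5 s: v starts -9 cm/s; Δx = -9·3 + ½·12·3² = 27 cm; v ends 27 cm/s.
5–6 s: v starts 27 cm/s; Δx = 27·1 + ½·-10·1² = 22 cm; v ends 17 cm/s.
6–12 s: v starts 17 cm/s; Δx = 17·6 + ½·7·6² = 228 cm; v ends 59 cm/s.
x(12) = 0 + Σ Δx = 267 cm.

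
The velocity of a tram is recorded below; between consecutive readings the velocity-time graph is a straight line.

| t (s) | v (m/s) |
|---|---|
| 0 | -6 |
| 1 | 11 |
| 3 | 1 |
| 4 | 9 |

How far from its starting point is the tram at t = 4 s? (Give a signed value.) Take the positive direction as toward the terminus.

Net displacement equals the area under the velocity-time graph (areas below the axis count negative).
0–1 s: ½(-6 + 11)(1) = 2.5 m
1–3 s: ½(11 + 1)(2) = 12 m
3–4 s: ½(1 + 9)(1) = 5 m
Net displacement = 19.5 m

19.5 m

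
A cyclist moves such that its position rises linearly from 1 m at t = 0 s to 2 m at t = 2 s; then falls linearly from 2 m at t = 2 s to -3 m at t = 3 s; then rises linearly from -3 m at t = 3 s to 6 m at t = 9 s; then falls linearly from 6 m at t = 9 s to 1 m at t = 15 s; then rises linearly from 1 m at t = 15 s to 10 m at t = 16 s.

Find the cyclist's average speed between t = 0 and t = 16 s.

1.8125 m/s

Average speed = (total path length)/(elapsed time); on a piecewise-linear x-t graph the path length is Σ|Δx|.
0–2 s: |Δx| = |2 − 1| = 1 m
2–3 s: |Δx| = |-3 − 2| = 5 m
3–9 s: |Δx| = |6 − -3| = 9 m
9–15 s: |Δx| = |1 − 6| = 5 m
15–16 s: |Δx| = |10 − 1| = 9 m
Total path = 29 m; average speed = 29/16 = 1.8125 m/s.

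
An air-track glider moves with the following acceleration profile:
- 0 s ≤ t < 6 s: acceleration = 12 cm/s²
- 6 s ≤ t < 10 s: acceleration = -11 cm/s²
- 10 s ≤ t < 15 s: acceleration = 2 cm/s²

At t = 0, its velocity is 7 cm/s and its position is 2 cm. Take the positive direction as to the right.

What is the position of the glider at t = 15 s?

688 cm

On each constant-a segment, Δv = aΔt and Δx = v₀Δt + ½aΔt²; chain segment to segment.
0–6 s: v starts 7 cm/s; Δx = 7·6 + ½·12·6² = 258 cm; v ends 79 cm/s.
6–10 s: v starts 79 cm/s; Δx = 79·4 + ½·-11·4² = 228 cm; v ends 35 cm/s.
10–15 s: v starts 35 cm/s; Δx = 35·5 + ½·2·5² = 200 cm; v ends 45 cm/s.
x(15) = 2 + Σ Δx = 688 cm.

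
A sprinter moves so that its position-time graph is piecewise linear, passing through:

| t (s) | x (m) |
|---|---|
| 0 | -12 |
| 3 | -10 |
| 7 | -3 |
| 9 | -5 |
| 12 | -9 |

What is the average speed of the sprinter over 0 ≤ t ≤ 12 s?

1.25 m/s

Average speed = (total path length)/(elapsed time); on a piecewise-linear x-t graph the path length is Σ|Δx|.
0–3 s: |Δx| = |-10 − -12| = 2 m
3–7 s: |Δx| = |-3 − -10| = 7 m
7–9 s: |Δx| = |-5 − -3| = 2 m
9–12 s: |Δx| = |-9 − -5| = 4 m
Total path = 15 m; average speed = 15/12 = 1.25 m/s.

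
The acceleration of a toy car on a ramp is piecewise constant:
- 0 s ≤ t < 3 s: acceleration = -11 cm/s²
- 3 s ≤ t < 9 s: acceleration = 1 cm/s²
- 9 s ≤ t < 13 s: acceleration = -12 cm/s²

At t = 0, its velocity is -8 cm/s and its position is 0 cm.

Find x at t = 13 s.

-537.5 cm

On each constant-a segment, Δv = aΔt and Δx = v₀Δt + ½aΔt²; chain segment to segment.
0–3 s: v starts -8 cm/s; Δx = -8·3 + ½·-11·3² = -73.5 cm; v ends -41 cm/s.
3–9 s: v starts -41 cm/s; Δx = -41·6 + ½·1·6² = -228 cm; v ends -35 cm/s.
9–13 s: v starts -35 cm/s; Δx = -35·4 + ½·-12·4² = -236 cm; v ends -83 cm/s.
x(13) = 0 + Σ Δx = -537.5 cm.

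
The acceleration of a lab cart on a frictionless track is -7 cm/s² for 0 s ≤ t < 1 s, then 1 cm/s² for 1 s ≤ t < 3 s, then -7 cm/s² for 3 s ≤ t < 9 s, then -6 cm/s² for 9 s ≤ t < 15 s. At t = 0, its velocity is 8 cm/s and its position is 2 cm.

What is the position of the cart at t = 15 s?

-439.5 cm

On each constant-a segment, Δv = aΔt and Δx = v₀Δt + ½aΔt²; chain segment to segment.
0–1 s: v starts 8 cm/s; Δx = 8·1 + ½·-7·1² = 4.5 cm; v ends 1 cm/s.
1–3 s: v starts 1 cm/s; Δx = 1·2 + ½·1·2² = 4 cm; v ends 3 cm/s.
3–9 s: v starts 3 cm/s; Δx = 3·6 + ½·-7·6² = -108 cm; v ends -39 cm/s.
9–15 s: v starts -39 cm/s; Δx = -39·6 + ½·-6·6² = -342 cm; v ends -75 cm/s.
x(15) = 2 + Σ Δx = -439.5 cm.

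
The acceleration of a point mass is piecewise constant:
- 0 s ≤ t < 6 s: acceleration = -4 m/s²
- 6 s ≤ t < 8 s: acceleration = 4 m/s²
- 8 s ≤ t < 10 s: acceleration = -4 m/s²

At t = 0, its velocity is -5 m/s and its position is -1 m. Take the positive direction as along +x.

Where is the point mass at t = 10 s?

On each constant-a segment, Δv = aΔt and Δx = v₀Δt + ½aΔt²; chain segment to segment.
0–6 s: v starts -5 m/s; Δx = -5·6 + ½·-4·6² = -102 m; v ends -29 m/s.
6–8 s: v starts -29 m/s; Δx = -29·2 + ½·4·2² = -50 m; v ends -21 m/s.
8–10 s: v starts -21 m/s; Δx = -21·2 + ½·-4·2² = -50 m; v ends -29 m/s.
x(10) = -1 + Σ Δx = -203 m.

-203 m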